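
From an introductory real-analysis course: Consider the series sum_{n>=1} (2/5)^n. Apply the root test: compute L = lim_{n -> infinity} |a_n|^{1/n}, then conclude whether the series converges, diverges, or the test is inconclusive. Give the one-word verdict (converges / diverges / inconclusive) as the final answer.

Let a_n denote the general term. Form |a_n|^(1/n) and simplify:
|a_n|^(1/n) = 2/5
Take the limit as n -> infinity: L = 2/5.
Since L = 2/5 < 1, the root test implies convergence.

converges


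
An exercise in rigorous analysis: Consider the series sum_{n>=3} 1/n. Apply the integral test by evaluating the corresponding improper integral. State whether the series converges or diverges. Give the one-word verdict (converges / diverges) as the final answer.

Let f(x) = 1/x. Then f is positive, continuous, and decreasing on [3, infinity), so the integral test applies.
Compute the improper integral int_{3}^infinity f(x) dx:
  antiderivative F(x) = log(x).
  As x -> infinity, log(x) -> infinity.
  So int = infinity - log(3) = infinity. By the integral test, the series diverges.

diverges


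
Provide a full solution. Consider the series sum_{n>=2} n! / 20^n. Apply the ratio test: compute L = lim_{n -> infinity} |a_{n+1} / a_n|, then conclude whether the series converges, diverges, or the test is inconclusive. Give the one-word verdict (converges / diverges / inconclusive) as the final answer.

Let a_n denote the general term. Form the ratio a_{n+1}/a_n and simplify:
a_{n+1}/a_n = n/20 + 1/20
Take the limit as n -> infinity: L = infinity.
Since L = infinity > 1 (or L = infinity), the ratio test implies the series diverges.

diverges


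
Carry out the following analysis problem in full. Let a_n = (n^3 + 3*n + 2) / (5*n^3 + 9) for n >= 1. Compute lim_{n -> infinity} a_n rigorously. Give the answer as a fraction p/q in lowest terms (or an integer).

Divide numerator and denominator by n^3, the highest power:
numerator / n^3 = 1 + 3/n^2 + 2/n^3
denominator / n^3 = 5 + 9/n^3
As n -> infinity, all terms of the form c/n^k (k >= 1) tend to 0.
So numerator / n^3 -> 1 and denominator / n^3 -> 5.
Therefore lim a_n = 1/5.

1/5


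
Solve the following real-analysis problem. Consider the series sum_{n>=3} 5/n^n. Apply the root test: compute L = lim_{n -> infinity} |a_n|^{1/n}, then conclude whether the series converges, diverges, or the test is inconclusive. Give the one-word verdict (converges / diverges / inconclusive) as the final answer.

Let a_n denote the general term. Form |a_n|^(1/n) and simplify:
|a_n|^(1/n) = 5^(1/n)/n
Take the limit as n -> infinity: L = 0.
Since L = 0 < 1, the root test implies convergence.

converges


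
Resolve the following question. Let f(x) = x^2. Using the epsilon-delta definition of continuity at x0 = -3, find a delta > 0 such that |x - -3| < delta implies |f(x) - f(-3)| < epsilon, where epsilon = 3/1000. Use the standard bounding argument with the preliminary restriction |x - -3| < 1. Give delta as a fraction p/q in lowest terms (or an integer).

Factor: |x^2 - (-3)^2| = |x - -3| * |x + -3|.
Impose |x - -3| < 1 first. Then |x + -3| = |(x - -3) + 2*(-3)| <= |x - -3| + 2*|-3| < 1 + 6 = 7.
So |x^2 - (-3)^2| < delta * 7.
We need delta * 7 <= 3/1000, i.e. delta <= 3/1000/7 = 3/7000.
Since 3/7000 < 1, this is tighter than 1; take delta = 3/7000.
So delta = 3/7000 works.

3/7000


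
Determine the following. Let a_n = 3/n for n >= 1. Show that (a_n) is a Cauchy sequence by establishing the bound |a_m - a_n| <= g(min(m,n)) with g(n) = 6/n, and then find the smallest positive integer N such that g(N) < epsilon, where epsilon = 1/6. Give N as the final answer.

For any m, n >= 1, by the triangle inequality:
|a_m - a_n| = |3/m - 3/n| <= 3*1/m + 3*1/n <= 6/min(m,n).
So g(n) = 6/n bounds the Cauchy difference. Since g(n) -> 0, (a_n) is Cauchy.
Now solve g(N) < 1/6: 6/N < 1/6 <=> N > 6 / (1/6) = 36.
The smallest integer strictly greater than 36 is N = 37.
Check: g(37) = 6/37 = 6/37 < 1/6; g(36) = 1/6 >= 1/6. So N = 37.

37


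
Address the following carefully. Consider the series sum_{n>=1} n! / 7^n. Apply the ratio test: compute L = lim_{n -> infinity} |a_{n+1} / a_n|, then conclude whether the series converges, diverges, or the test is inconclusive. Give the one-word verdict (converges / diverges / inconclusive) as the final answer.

Let a_n denote the general term. Form the ratio a_{n+1}/a_n and simplify:
a_{n+1}/a_n = n/7 + 1/7
Take the limit as n -> infinity: L = infinity.
Since L = infinity > 1 (or L = infinity), the ratio test implies the series diverges.

diverges


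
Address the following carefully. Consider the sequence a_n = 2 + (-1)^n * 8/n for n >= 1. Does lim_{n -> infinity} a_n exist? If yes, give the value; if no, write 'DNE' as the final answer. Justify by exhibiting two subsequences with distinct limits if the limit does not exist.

Examine the behaviour of a_n along subsequences.
Even-n subsequence a_{2k} = 2 + 8/(2k) -> 2. Odd-n subsequence a_{2k+1} = 2 - 8/(2k+1) -> 2. Both tend to 2, which suggests the limit is 2; verify directly.
|a_n - 2| = |(-1)^n * 8/n| = 8/n for every n >= 1.
Given epsilon > 0, choose a positive integer N > 8/epsilon. Then for all n >= N, |a_n - 2| = 8/n <= 8/N < epsilon.
So by the definition of the limit, lim a_n exists and equals 2.

2


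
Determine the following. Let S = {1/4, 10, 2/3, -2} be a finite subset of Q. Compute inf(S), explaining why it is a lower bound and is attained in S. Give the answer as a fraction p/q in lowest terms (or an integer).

S is finite, so inf(S) = min(S).
Sorted increasing:
-2, 1/4, 2/3, 10
The extremum is -2.
For every x in S, x >= -2. And -2 is in S, so it is attained.
Therefore inf(S) = -2.

-2


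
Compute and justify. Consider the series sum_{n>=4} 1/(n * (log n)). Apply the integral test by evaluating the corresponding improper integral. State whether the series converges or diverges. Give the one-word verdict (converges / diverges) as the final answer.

Let f(x) = 1/(x*log(x)). Then f is positive, continuous, and decreasing on [4, infinity), so the integral test applies.
Compute the improper integral int_{4}^infinity f(x) dx:
  antiderivative F(x) = log(log(x)).
  F(x) = log(log(x)) -> infinity as x -> infinity. The integral diverges, so by the integral test, the series diverges.

diverges


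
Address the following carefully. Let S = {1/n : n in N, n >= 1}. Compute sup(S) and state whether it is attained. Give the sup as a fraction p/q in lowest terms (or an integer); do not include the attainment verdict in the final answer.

Analysis:
- Values: 1, 1/2, 1/3, 1/4, ... strictly decreasing.
- The maximum is 1 (n=1); sup = 1 (attained).
- The set is bounded below by 0; 1/n -> 0 so 0 is the greatest lower bound.
- 0 is not in the set, so inf = 0 is not attained.
Conclusion: sup(S) = 1, attained in S.

1


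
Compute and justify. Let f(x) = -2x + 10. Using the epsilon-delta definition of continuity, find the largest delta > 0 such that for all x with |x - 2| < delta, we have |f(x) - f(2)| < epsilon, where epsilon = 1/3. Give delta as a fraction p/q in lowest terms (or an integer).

We compute f(2) = -2*(2) + 10 = 6.
|f(x) - f(2)| = |-2x + 10 - (6)| = |-2(x - 2)| = 2|x - 2|.
We need 2|x - 2| < 1/3, i.e. |x - 2| < 1/3 / 2 = 1/6.
So any delta <= 1/6 works. Conversely, if delta > 1/6, then x = 2 + 1/6 satisfies |x - 2| = 1/6 < delta but |f(x) - f(2)| = 2 * 1/6 = 1/3, which is not < 1/3; so no larger delta works.
Hence the largest such delta is 1/6.

1/6


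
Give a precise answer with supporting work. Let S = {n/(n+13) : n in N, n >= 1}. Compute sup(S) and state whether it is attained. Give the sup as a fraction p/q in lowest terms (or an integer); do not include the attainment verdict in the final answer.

Analysis:
- Values: 1/14, 2/15, 3/16, 4/17, ... strictly increasing.
- Minimum is 1/14 (n=1); inf = 1/14 (attained).
- n/(n+13) = 1 - 13/(n+13) -> 1 from below as n -> infinity, and never equals 1.
- So sup = 1 (not attained).
Conclusion: sup(S) = 1, not attained in S.

1


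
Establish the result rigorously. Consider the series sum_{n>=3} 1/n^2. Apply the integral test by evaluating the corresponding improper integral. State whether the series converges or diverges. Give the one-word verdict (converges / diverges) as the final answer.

Let f(x) = x^(-2). Then f is positive, continuous, and decreasing on [3, infinity), so the integral test applies.
Compute the improper integral int_{3}^infinity f(x) dx:
  antiderivative F(x) = -1/x.
  As x -> infinity, F(x) -> 0 (since p = 2 > 1).
  So int = F(infinity) - F(3) = 0 - (-1/3) = 1/3.
  Finite, so by the integral test, the series converges.

converges


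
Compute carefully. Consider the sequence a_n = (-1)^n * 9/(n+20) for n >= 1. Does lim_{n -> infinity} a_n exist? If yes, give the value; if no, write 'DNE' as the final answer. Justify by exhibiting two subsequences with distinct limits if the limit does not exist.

Examine the behaviour of a_n along subsequences.
Even-n subsequence a_{2k} = 9/(2k+20) -> 0. Odd-n subsequence a_{2k+1} = -9/(2k+21) -> 0. Both tend to 0, which suggests the limit is 0; verify directly.
|a_n - 0| = 9/(n+20) < 9/n for every n >= 1.
Given epsilon > 0, choose a positive integer N > 9/epsilon. Then for all n >= N, |a_n| < 9/n <= 9/N < epsilon.
So by the definition of the limit, lim a_n exists and equals 0.

0


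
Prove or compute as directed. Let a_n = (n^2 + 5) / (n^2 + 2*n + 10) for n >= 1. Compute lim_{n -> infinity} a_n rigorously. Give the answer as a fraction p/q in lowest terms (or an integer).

Divide numerator and denominator by n^2, the highest power:
numerator / n^2 = 1 + 5/n^2
denominator / n^2 = 1 + 2/n + 10/n^2
As n -> infinity, all terms of the form c/n^k (k >= 1) tend to 0.
So numerator / n^2 -> 1 and denominator / n^2 -> 1.
Therefore lim a_n = 1.

1


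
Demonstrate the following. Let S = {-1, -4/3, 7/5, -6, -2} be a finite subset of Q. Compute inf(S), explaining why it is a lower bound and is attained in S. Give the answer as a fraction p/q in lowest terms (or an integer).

S is finite, so inf(S) = min(S).
Sorted increasing:
-6, -2, -4/3, -1, 7/5
The extremum is -6.
For every x in S, x >= -6. And -6 is in S, so it is attained.
Therefore inf(S) = -6.

-6


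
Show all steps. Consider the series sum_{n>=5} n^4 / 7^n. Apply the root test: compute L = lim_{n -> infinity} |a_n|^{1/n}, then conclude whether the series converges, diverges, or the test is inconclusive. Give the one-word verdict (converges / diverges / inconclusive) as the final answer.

Let a_n denote the general term. Form |a_n|^(1/n) and simplify:
|a_n|^(1/n) = n^(4/n)/7
Take the limit as n -> infinity: L = 1/7.
Since L = 1/7 < 1, the root test implies convergence.

converges


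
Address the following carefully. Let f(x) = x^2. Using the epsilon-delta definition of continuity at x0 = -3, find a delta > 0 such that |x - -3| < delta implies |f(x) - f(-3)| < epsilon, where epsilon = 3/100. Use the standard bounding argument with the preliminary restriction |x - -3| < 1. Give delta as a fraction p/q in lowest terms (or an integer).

Factor: |x^2 - (-3)^2| = |x - -3| * |x + -3|.
Impose |x - -3| < 1 first. Then |x + -3| = |(x - -3) + 2*(-3)| <= |x - -3| + 2*|-3| < 1 + 6 = 7.
So |x^2 - (-3)^2| < delta * 7.
We need delta * 7 <= 3/100, i.e. delta <= 3/100/7 = 3/700.
Since 3/700 < 1, this is tighter than 1; take delta = 3/700.
So delta = 3/700 works.

3/700


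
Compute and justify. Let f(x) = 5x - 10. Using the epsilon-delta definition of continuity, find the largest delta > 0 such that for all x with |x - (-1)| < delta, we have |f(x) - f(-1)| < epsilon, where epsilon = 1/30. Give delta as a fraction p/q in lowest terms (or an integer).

We compute f(-1) = 5*(-1) - 10 = -15.
|f(x) - f(-1)| = |5x - 10 - (-15)| = |5(x - (-1))| = 5|x - (-1)|.
We need 5|x - (-1)| < 1/30, i.e. |x - (-1)| < 1/30 / 5 = 1/150.
So any delta <= 1/150 works. Conversely, if delta > 1/150, then x = -1 + 1/150 satisfies |x - (-1)| = 1/150 < delta but |f(x) - f(-1)| = 5 * 1/150 = 1/30, which is not < 1/30; so no larger delta works.
Hence the largest such delta is 1/150.

1/150


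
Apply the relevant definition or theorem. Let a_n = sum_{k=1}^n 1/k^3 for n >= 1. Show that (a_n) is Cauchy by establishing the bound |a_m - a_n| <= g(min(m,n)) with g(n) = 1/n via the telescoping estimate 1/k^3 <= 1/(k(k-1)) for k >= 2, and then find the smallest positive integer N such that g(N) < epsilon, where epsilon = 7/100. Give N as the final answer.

For m > n >= 1: |a_m - a_n| = sum_{k=n+1}^m 1/k^3.
Use 1/k^3 <= 1/(k(k-1)) = 1/(k-1) - 1/k for k >= 2 (which holds since k^3 >= k^2 >= k(k-1) for k >= 2):
sum_{k=n+1}^m 1/k^3 <= sum_{k=n+1}^m (1/(k-1) - 1/k) = 1/n - 1/m <= 1/n.
By symmetry the same bound holds with n,m swapped, so |a_m - a_n| <= 1/min(m,n) = g(min(m,n)). Since g(n) -> 0, (a_n) is Cauchy.
Now solve g(N) < 7/100: 1/N < 7/100 <=> N > 1/(7/100) = 100/7.
The smallest integer strictly greater than 100/7 is N = 15.
Check: g(15) = 1/15 < 7/100; g(14) = 1/14 >= 7/100. So N = 15.

15


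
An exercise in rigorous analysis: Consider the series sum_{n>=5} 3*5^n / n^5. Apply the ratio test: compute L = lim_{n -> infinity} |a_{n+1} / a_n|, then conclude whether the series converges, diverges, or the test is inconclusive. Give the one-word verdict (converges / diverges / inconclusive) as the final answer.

Let a_n denote the general term. Form the ratio a_{n+1}/a_n and simplify:
a_{n+1}/a_n = 5*n^5/(n + 1)^5
Take the limit as n -> infinity: L = 5.
Since L = 5 > 1 (or L = infinity), the ratio test implies the series diverges.

diverges


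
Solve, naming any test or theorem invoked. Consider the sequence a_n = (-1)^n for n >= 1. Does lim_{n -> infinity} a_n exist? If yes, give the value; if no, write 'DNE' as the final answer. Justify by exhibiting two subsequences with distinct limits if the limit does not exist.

Examine the behaviour of a_n along subsequences.
Even-n subsequence a_{2k} = 1 -> 1. Odd-n subsequence a_{2k+1} = -1 -> -1.
Since these two subsequential limits are 1 and -1, distinct, the full sequence cannot converge (a convergent sequence has all subsequences tending to the same limit). So lim a_n does not exist.

DNE


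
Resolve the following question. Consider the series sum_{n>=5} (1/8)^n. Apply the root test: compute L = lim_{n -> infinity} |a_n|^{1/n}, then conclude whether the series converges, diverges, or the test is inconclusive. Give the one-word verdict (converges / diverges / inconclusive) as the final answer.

Let a_n denote the general term. Form |a_n|^(1/n) and simplify:
|a_n|^(1/n) = 1/8
Take the limit as n -> infinity: L = 1/8.
Since L = 1/8 < 1, the root test implies convergence.

converges


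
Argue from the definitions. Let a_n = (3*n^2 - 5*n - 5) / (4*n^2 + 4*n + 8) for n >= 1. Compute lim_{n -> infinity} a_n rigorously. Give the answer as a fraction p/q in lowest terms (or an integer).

Divide numerator and denominator by n^2, the highest power:
numerator / n^2 = 3 - 5/n - 5/n^2
denominator / n^2 = 4 + 4/n + 8/n^2
As n -> infinity, all terms of the form c/n^k (k >= 1) tend to 0.
So numerator / n^2 -> 3 and denominator / n^2 -> 4.
Therefore lim a_n = 3/4.

3/4


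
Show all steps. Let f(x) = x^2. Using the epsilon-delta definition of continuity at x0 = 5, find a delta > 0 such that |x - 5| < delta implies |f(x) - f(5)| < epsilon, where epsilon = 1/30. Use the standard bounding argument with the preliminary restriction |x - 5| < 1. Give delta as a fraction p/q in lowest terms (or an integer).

Factor: |x^2 - (5)^2| = |x - 5| * |x + 5|.
Impose |x - 5| < 1 first. Then |x + 5| = |(x - 5) + 2*(5)| <= |x - 5| + 2*|5| < 1 + 10 = 11.
So |x^2 - (5)^2| < delta * 11.
We need delta * 11 <= 1/30, i.e. delta <= 1/30/11 = 1/330.
Since 1/330 < 1, this is tighter than 1; take delta = 1/330.
So delta = 1/330 works.

1/330


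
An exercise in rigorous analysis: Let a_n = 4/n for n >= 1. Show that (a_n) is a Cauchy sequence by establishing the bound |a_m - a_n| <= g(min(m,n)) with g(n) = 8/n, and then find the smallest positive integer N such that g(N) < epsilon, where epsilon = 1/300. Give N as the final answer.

For any m, n >= 1, by the triangle inequality:
|a_m - a_n| = |4/m - 4/n| <= 4*1/m + 4*1/n <= 8/min(m,n).
So g(n) = 8/n bounds the Cauchy difference. Since g(n) -> 0, (a_n) is Cauchy.
Now solve g(N) < 1/300: 8/N < 1/300 <=> N > 8 / (1/300) = 2400.
The smallest integer strictly greater than 2400 is N = 2401.
Check: g(2401) = 8/2401 = 8/2401 < 1/300; g(2400) = 1/300 >= 1/300. So N = 2401.

2401


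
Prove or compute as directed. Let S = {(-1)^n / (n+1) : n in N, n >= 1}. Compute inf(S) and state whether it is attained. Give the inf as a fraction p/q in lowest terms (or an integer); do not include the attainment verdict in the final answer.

Analysis:
- Values: -1/2, 1/3, -1/4, 1/5, -1/6, ...
- Positive terms (even n): 1/(2+1), 1/(4+1), ... decreasing -> max = 1/3 (n=2).
- Negative terms (odd n): -1/(1+1), -1/(3+1), ... increasing -> min = -1/2 (n=1).
- So sup = 1/3 (attained at n=2); inf = -1/2 (attained at n=1).
Conclusion: inf(S) = -1/2, attained in S.

-1/2


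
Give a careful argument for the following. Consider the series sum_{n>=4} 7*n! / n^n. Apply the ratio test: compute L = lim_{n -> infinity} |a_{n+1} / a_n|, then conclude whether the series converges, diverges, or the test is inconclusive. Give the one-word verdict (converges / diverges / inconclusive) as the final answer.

Let a_n denote the general term. Form the ratio a_{n+1}/a_n and simplify:
a_{n+1}/a_n = (n/(n + 1))^n
Take the limit as n -> infinity: L = exp(-1).
Since L = exp(-1) < 1, the ratio test implies the series converges.

converges


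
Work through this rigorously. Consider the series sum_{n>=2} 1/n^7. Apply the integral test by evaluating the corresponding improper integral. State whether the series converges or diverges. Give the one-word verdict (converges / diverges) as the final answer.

Let f(x) = x^(-7). Then f is positive, continuous, and decreasing on [2, infinity), so the integral test applies.
Compute the improper integral int_{2}^infinity f(x) dx:
  antiderivative F(x) = -1/(6*x^6).
  As x -> infinity, F(x) -> 0 (since p = 7 > 1).
  So int = F(infinity) - F(2) = 0 - (-1/384) = 1/384.
  Finite, so by the integral test, the series converges.

converges


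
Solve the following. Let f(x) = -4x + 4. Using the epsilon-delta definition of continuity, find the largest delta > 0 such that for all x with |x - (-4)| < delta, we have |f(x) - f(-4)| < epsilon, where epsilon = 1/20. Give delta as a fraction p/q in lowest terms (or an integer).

We compute f(-4) = -4*(-4) + 4 = 20.
|f(x) - f(-4)| = |-4x + 4 - (20)| = |-4(x - (-4))| = 4|x - (-4)|.
We need 4|x - (-4)| < 1/20, i.e. |x - (-4)| < 1/20 / 4 = 1/80.
So any delta <= 1/80 works. Conversely, if delta > 1/80, then x = -4 + 1/80 satisfies |x - (-4)| = 1/80 < delta but |f(x) - f(-4)| = 4 * 1/80 = 1/20, which is not < 1/20; so no larger delta works.
Hence the largest such delta is 1/80.

1/80


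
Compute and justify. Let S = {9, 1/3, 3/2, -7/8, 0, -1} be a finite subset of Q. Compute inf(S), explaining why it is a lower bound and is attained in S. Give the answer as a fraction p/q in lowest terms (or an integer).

S is finite, so inf(S) = min(S).
Sorted increasing:
-1, -7/8, 0, 1/3, 3/2, 9
The extremum is -1.
For every x in S, x >= -1. And -1 is in S, so it is attained.
Therefore inf(S) = -1.

-1


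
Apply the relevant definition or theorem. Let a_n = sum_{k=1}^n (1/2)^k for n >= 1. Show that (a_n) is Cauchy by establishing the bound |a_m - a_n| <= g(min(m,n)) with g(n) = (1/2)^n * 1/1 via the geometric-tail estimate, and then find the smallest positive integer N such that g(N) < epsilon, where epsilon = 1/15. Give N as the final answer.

For m > n >= 1: |a_m - a_n| = sum_{k=n+1}^m (1/2)^k < sum_{k=n+1}^infinity (1/2)^k = (1/2)^(n+1) / (1 - 1/2) = (1/2)^n * (1/2) * (2/1) = (1/2)^n * 1/1.
So g(n) = (1/2)^n / 1. Since g(n) -> 0, (a_n) is Cauchy.
Now solve g(N) < 1/15: (1/2)^N / 1 < 1/15 <=> 2^N > 1 / (1 * 1/15) = 15.
Check powers of 2: 2^3 = 8 <= 15, 2^4 = 16 > 15.
So the smallest such N is 4. Check: g(4) = 1/(1 * 16) = 1/16 < 1/15.

4


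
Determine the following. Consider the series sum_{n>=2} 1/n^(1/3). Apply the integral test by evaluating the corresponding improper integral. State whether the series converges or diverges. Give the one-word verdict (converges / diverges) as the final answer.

Let f(x) = x^(-1/3). Then f is positive, continuous, and decreasing on [2, infinity), so the integral test applies.
Compute the improper integral int_{2}^infinity f(x) dx:
  antiderivative F(x) = 3*x^(2/3)/2.
  As x -> infinity, F(x) -> infinity (since p = 1/3 < 1).
  So the integral diverges. By the integral test, the series diverges.

diverges


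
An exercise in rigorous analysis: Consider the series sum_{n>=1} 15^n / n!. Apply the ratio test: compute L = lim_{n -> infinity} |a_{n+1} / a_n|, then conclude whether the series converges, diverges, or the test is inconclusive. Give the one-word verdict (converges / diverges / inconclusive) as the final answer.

Let a_n denote the general term. Form the ratio a_{n+1}/a_n and simplify:
a_{n+1}/a_n = 15/(n + 1)
Take the limit as n -> infinity: L = 0.
Since L = 0 < 1, the ratio test implies the series converges.

converges


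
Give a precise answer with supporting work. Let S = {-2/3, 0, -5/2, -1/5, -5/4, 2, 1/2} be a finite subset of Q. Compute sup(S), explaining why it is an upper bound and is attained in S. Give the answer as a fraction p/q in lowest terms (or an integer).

S is finite, so sup(S) = max(S).
Sorted decreasing:
2, 1/2, 0, -1/5, -2/3, -5/4, -5/2
The extremum is 2.
For every x in S, x <= 2. And 2 is in S, so it is attained.
Therefore sup(S) = 2.

2


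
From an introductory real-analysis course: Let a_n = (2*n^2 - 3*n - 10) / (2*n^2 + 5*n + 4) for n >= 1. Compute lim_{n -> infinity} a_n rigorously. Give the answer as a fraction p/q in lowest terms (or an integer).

Divide numerator and denominator by n^2, the highest power:
numerator / n^2 = 2 - 3/n - 10/n^2
denominator / n^2 = 2 + 5/n + 4/n^2
As n -> infinity, all terms of the form c/n^k (k >= 1) tend to 0.
So numerator / n^2 -> 2 and denominator / n^2 -> 2.
Therefore lim a_n = 1.

1


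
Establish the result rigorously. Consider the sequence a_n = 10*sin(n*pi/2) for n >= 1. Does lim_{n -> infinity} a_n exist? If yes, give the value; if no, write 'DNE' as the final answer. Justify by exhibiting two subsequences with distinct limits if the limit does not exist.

Examine the behaviour of a_n along subsequences.
a_{4k+1} = 10*sin(pi/2 + 2k*pi) = 10 -> 10. a_{4k+3} = 10*sin(3pi/2 + 2k*pi) = -10 -> -10.
Since these two subsequential limits are 10 and -10, distinct, the full sequence cannot converge (a convergent sequence has all subsequences tending to the same limit). So lim a_n does not exist.

DNE


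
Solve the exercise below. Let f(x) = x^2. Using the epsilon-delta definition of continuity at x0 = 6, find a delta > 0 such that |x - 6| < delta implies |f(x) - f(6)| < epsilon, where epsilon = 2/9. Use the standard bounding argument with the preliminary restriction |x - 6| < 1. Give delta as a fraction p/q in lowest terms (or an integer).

Factor: |x^2 - (6)^2| = |x - 6| * |x + 6|.
Impose |x - 6| < 1 first. Then |x + 6| = |(x - 6) + 2*(6)| <= |x - 6| + 2*|6| < 1 + 12 = 13.
So |x^2 - (6)^2| < delta * 13.
We need delta * 13 <= 2/9, i.e. delta <= 2/9/13 = 2/117.
Since 2/117 < 1, this is tighter than 1; take delta = 2/117.
So delta = 2/117 works.

2/117


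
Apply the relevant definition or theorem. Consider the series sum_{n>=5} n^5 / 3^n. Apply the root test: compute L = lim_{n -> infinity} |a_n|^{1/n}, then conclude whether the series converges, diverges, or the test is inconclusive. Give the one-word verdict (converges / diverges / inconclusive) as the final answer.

Let a_n denote the general term. Form |a_n|^(1/n) and simplify:
|a_n|^(1/n) = n^(5/n)/3
Take the limit as n -> infinity: L = 1/3.
Since L = 1/3 < 1, the root test implies convergence.

converges


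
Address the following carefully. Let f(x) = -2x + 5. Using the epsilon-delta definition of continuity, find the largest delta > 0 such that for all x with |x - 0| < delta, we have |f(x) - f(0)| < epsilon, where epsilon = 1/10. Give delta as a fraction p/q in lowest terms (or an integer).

We compute f(0) = -2*(0) + 5 = 5.
|f(x) - f(0)| = |-2x + 5 - (5)| = |-2(x - 0)| = 2|x - 0|.
We need 2|x - 0| < 1/10, i.e. |x - 0| < 1/10 / 2 = 1/20.
So any delta <= 1/20 works. Conversely, if delta > 1/20, then x = 0 + 1/20 satisfies |x - 0| = 1/20 < delta but |f(x) - f(0)| = 2 * 1/20 = 1/10, which is not < 1/10; so no larger delta works.
Hence the largest such delta is 1/20.

1/20


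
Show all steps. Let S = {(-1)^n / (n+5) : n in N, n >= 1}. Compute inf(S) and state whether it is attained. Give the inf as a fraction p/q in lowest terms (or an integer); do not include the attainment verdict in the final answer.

Analysis:
- Values: -1/6, 1/7, -1/8, 1/9, -1/10, ...
- Positive terms (even n): 1/(2+5), 1/(4+5), ... decreasing -> max = 1/7 (n=2).
- Negative terms (odd n): -1/(1+5), -1/(3+5), ... increasing -> min = -1/6 (n=1).
- So sup = 1/7 (attained at n=2); inf = -1/6 (attained at n=1).
Conclusion: inf(S) = -1/6, attained in S.

-1/6


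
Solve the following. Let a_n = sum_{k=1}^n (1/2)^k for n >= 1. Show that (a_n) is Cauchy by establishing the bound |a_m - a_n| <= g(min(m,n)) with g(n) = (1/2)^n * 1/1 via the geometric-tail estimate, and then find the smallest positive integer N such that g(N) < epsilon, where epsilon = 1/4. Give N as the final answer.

For m > n >= 1: |a_m - a_n| = sum_{k=n+1}^m (1/2)^k < sum_{k=n+1}^infinity (1/2)^k = (1/2)^(n+1) / (1 - 1/2) = (1/2)^n * (1/2) * (2/1) = (1/2)^n * 1/1.
So g(n) = (1/2)^n / 1. Since g(n) -> 0, (a_n) is Cauchy.
Now solve g(N) < 1/4: (1/2)^N / 1 < 1/4 <=> 2^N > 1 / (1 * 1/4) = 4.
Check powers of 2: 2^2 = 4 <= 4, 2^3 = 8 > 4.
So the smallest such N is 3. Check: g(3) = 1/(1 * 8) = 1/8 < 1/4.

3


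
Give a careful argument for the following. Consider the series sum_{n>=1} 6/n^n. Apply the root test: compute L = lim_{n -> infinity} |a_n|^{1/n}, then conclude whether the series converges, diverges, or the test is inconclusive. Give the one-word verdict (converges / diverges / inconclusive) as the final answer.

Let a_n denote the general term. Form |a_n|^(1/n) and simplify:
|a_n|^(1/n) = 6^(1/n)/n
Take the limit as n -> infinity: L = 0.
Since L = 0 < 1, the root test implies convergence.

converges


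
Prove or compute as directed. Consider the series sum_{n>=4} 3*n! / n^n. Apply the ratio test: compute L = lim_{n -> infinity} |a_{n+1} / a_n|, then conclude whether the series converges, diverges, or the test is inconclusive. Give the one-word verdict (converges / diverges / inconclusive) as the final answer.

Let a_n denote the general term. Form the ratio a_{n+1}/a_n and simplify:
a_{n+1}/a_n = (n/(n + 1))^n
Take the limit as n -> infinity: L = exp(-1).
Since L = exp(-1) < 1, the ratio test implies the series converges.

converges


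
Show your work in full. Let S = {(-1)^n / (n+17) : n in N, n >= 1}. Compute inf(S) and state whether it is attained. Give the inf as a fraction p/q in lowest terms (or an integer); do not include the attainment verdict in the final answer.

Analysis:
- Values: -1/18, 1/19, -1/20, 1/21, -1/22, ...
- Positive terms (even n): 1/(2+17), 1/(4+17), ... decreasing -> max = 1/19 (n=2).
- Negative terms (odd n): -1/(1+17), -1/(3+17), ... increasing -> min = -1/18 (n=1).
- So sup = 1/19 (attained at n=2); inf = -1/18 (attained at n=1).
Conclusion: inf(S) = -1/18, attained in S.

-1/18


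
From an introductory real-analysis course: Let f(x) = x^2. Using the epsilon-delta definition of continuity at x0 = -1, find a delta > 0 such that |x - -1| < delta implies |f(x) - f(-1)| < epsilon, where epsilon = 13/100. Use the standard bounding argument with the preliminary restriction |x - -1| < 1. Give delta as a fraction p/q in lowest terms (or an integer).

Factor: |x^2 - (-1)^2| = |x - -1| * |x + -1|.
Impose |x - -1| < 1 first. Then |x + -1| = |(x - -1) + 2*(-1)| <= |x - -1| + 2*|-1| < 1 + 2 = 3.
So |x^2 - (-1)^2| < delta * 3.
We need delta * 3 <= 13/100, i.e. delta <= 13/100/3 = 13/300.
Since 13/300 < 1, this is tighter than 1; take delta = 13/300.
So delta = 13/300 works.

13/300


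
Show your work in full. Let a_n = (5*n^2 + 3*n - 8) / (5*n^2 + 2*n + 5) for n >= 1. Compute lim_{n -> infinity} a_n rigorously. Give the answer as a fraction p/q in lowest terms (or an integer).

Divide numerator and denominator by n^2, the highest power:
numerator / n^2 = 5 + 3/n - 8/n^2
denominator / n^2 = 5 + 2/n + 5/n^2
As n -> infinity, all terms of the form c/n^k (k >= 1) tend to 0.
So numerator / n^2 -> 5 and denominator / n^2 -> 5.
Therefore lim a_n = 1.

1


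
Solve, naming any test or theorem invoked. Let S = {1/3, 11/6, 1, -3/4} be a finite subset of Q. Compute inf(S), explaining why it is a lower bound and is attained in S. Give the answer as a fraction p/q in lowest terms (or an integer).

S is finite, so inf(S) = min(S).
Sorted increasing:
-3/4, 1/3, 1, 11/6
The extremum is -3/4.
For every x in S, x >= -3/4. And -3/4 is in S, so it is attained.
Therefore inf(S) = -3/4.

-3/4


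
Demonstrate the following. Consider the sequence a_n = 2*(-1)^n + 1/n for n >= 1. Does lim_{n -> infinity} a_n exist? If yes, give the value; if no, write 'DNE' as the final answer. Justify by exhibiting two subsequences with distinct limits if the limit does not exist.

Examine the behaviour of a_n along subsequences.
a_{2k} = 2 + 1/(2k) -> 2. a_{2k+1} = -2 + 1/(2k+1) -> -2.
Since these two subsequential limits are 2 and -2, distinct, the full sequence cannot converge (a convergent sequence has all subsequences tending to the same limit). So lim a_n does not exist.

DNE


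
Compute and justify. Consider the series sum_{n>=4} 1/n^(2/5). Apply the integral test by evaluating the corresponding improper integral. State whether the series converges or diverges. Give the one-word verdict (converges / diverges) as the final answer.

Let f(x) = x^(-2/5). Then f is positive, continuous, and decreasing on [4, infinity), so the integral test applies.
Compute the improper integral int_{4}^infinity f(x) dx:
  antiderivative F(x) = 5*x^(3/5)/3.
  As x -> infinity, F(x) -> infinity (since p = 2/5 < 1).
  So the integral diverges. By the integral test, the series diverges.

diverges


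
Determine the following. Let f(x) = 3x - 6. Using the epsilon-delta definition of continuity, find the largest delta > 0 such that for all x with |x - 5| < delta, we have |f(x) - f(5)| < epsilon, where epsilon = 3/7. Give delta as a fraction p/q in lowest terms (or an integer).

We compute f(5) = 3*(5) - 6 = 9.
|f(x) - f(5)| = |3x - 6 - (9)| = |3(x - 5)| = 3|x - 5|.
We need 3|x - 5| < 3/7, i.e. |x - 5| < 3/7 / 3 = 1/7.
So any delta <= 1/7 works. Conversely, if delta > 1/7, then x = 5 + 1/7 satisfies |x - 5| = 1/7 < delta but |f(x) - f(5)| = 3 * 1/7 = 3/7, which is not < 3/7; so no larger delta works.
Hence the largest such delta is 1/7.

1/7


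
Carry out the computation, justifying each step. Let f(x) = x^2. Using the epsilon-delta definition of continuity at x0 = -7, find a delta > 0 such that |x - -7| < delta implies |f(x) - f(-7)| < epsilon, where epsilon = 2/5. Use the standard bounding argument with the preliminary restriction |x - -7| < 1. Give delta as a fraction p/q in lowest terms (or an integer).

Factor: |x^2 - (-7)^2| = |x - -7| * |x + -7|.
Impose |x - -7| < 1 first. Then |x + -7| = |(x - -7) + 2*(-7)| <= |x - -7| + 2*|-7| < 1 + 14 = 15.
So |x^2 - (-7)^2| < delta * 15.
We need delta * 15 <= 2/5, i.e. delta <= 2/5/15 = 2/75.
Since 2/75 < 1, this is tighter than 1; take delta = 2/75.
So delta = 2/75 works.

2/75


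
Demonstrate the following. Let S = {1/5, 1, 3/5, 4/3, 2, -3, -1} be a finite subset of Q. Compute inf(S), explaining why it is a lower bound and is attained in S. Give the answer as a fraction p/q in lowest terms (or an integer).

S is finite, so inf(S) = min(S).
Sorted increasing:
-3, -1, 1/5, 3/5, 1, 4/3, 2
The extremum is -3.
For every x in S, x >= -3. And -3 is in S, so it is attained.
Therefore inf(S) = -3.

-3


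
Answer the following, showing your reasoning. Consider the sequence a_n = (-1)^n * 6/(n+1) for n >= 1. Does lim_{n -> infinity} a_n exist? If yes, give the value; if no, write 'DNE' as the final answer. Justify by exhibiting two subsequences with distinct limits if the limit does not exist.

Examine the behaviour of a_n along subsequences.
Even-n subsequence a_{2k} = 6/(2k+1) -> 0. Odd-n subsequence a_{2k+1} = -6/(2k+2) -> 0. Both tend to 0, which suggests the limit is 0; verify directly.
|a_n - 0| = 6/(n+1) < 6/n for every n >= 1.
Given epsilon > 0, choose a positive integer N > 6/epsilon. Then for all n >= N, |a_n| < 6/n <= 6/N < epsilon.
So by the definition of the limit, lim a_n exists and equals 0.

0


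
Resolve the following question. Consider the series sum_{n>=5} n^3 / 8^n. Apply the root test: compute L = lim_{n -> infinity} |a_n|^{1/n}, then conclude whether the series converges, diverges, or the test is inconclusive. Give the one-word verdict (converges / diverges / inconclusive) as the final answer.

Let a_n denote the general term. Form |a_n|^(1/n) and simplify:
|a_n|^(1/n) = n^(3/n)/8
Take the limit as n -> infinity: L = 1/8.
Since L = 1/8 < 1, the root test implies convergence.

converges


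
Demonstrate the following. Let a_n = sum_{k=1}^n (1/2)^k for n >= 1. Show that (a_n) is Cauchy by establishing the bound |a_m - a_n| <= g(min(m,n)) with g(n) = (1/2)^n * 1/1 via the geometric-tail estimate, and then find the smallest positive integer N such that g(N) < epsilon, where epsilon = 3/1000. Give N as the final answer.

For m > n >= 1: |a_m - a_n| = sum_{k=n+1}^m (1/2)^k < sum_{k=n+1}^infinity (1/2)^k = (1/2)^(n+1) / (1 - 1/2) = (1/2)^n * (1/2) * (2/1) = (1/2)^n * 1/1.
So g(n) = (1/2)^n / 1. Since g(n) -> 0, (a_n) is Cauchy.
Now solve g(N) < 3/1000: (1/2)^N / 1 < 3/1000 <=> 2^N > 1 / (1 * 3/1000) = 1000/3.
Check powers of 2: 2^8 = 256 <= 1000/3, 2^9 = 512 > 1000/3.
So the smallest such N is 9. Check: g(9) = 1/(1 * 512) = 1/512 < 3/1000.

9


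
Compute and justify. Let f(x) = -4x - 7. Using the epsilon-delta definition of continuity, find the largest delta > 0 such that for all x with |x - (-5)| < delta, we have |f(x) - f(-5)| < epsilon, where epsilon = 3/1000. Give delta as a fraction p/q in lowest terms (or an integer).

We compute f(-5) = -4*(-5) - 7 = 13.
|f(x) - f(-5)| = |-4x - 7 - (13)| = |-4(x - (-5))| = 4|x - (-5)|.
We need 4|x - (-5)| < 3/1000, i.e. |x - (-5)| < 3/1000 / 4 = 3/4000.
So any delta <= 3/4000 works. Conversely, if delta > 3/4000, then x = -5 + 3/4000 satisfies |x - (-5)| = 3/4000 < delta but |f(x) - f(-5)| = 4 * 3/4000 = 3/1000, which is not < 3/1000; so no larger delta works.
Hence the largest such delta is 3/4000.

3/4000


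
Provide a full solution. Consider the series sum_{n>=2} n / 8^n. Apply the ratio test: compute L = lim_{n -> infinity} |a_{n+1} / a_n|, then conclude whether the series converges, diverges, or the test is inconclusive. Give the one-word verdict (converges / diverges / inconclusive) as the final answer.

Let a_n denote the general term. Form the ratio a_{n+1}/a_n and simplify:
a_{n+1}/a_n = (n + 1)/(8*n)
Take the limit as n -> infinity: L = 1/8.
Since L = 1/8 < 1, the ratio test implies the series converges.

converges


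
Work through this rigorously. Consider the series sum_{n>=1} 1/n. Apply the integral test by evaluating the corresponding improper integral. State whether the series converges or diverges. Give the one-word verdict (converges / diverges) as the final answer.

Let f(x) = 1/x. Then f is positive, continuous, and decreasing on [1, infinity), so the integral test applies.
Compute the improper integral int_{1}^infinity f(x) dx:
  antiderivative F(x) = log(x).
  As x -> infinity, log(x) -> infinity.
  So int = infinity - log(1) = infinity. By the integral test, the series diverges.

diverges


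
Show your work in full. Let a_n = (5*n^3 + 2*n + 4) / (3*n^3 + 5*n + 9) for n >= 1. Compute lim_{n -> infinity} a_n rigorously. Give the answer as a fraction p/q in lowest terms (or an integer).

Divide numerator and denominator by n^3, the highest power:
numerator / n^3 = 5 + 2/n^2 + 4/n^3
denominator / n^3 = 3 + 5/n^2 + 9/n^3
As n -> infinity, all terms of the form c/n^k (k >= 1) tend to 0.
So numerator / n^3 -> 5 and denominator / n^3 -> 3.
Therefore lim a_n = 5/3.

5/3


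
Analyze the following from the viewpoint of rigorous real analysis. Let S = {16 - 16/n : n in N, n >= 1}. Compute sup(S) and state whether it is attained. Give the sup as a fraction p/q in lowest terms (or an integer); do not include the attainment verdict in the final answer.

Analysis:
- Values: 0, 8, 32/3, 12, ... strictly increasing.
- Minimum is 0 (n=1); inf = 0 (attained).
- 16 - 16/n -> 16 from below; sup = 16, not attained.
Conclusion: sup(S) = 16, not attained in S.

16


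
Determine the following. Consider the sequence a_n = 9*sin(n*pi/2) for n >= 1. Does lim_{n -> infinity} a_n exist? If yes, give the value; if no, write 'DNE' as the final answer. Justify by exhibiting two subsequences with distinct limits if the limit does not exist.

Examine the behaviour of a_n along subsequences.
a_{4k+1} = 9*sin(pi/2 + 2k*pi) = 9 -> 9. a_{4k+3} = 9*sin(3pi/2 + 2k*pi) = -9 -> -9.
Since these two subsequential limits are 9 and -9, distinct, the full sequence cannot converge (a convergent sequence has all subsequences tending to the same limit). So lim a_n does not exist.

DNE


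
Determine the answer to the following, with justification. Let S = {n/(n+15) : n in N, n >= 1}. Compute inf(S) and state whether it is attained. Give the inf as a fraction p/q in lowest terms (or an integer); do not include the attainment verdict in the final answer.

Analysis:
- Values: 1/16, 2/17, 1/6, 4/19, ... strictly increasing.
- Minimum is 1/16 (n=1); inf = 1/16 (attained).
- n/(n+15) = 1 - 15/(n+15) -> 1 from below as n -> infinity, and never equals 1.
- So sup = 1 (not attained).
Conclusion: inf(S) = 1/16, attained in S.

1/16


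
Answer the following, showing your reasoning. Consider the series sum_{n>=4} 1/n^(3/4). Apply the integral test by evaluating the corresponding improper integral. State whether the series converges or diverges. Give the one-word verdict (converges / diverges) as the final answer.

Let f(x) = x^(-3/4). Then f is positive, continuous, and decreasing on [4, infinity), so the integral test applies.
Compute the improper integral int_{4}^infinity f(x) dx:
  antiderivative F(x) = 4*x^(1/4).
  As x -> infinity, F(x) -> infinity (since p = 3/4 < 1).
  So the integral diverges. By the integral test, the series diverges.

diverges


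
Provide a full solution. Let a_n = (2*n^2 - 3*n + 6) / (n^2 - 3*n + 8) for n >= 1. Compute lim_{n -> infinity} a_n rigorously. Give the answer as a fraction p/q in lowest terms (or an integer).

Divide numerator and denominator by n^2, the highest power:
numerator / n^2 = 2 - 3/n + 6/n^2
denominator / n^2 = 1 - 3/n + 8/n^2
As n -> infinity, all terms of the form c/n^k (k >= 1) tend to 0.
So numerator / n^2 -> 2 and denominator / n^2 -> 1.
Therefore lim a_n = 2.

2


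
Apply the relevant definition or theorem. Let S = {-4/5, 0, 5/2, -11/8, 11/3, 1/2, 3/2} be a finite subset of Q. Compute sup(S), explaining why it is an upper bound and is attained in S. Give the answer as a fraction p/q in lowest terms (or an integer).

S is finite, so sup(S) = max(S).
Sorted decreasing:
11/3, 5/2, 3/2, 1/2, 0, -4/5, -11/8
The extremum is 11/3.
For every x in S, x <= 11/3. And 11/3 is in S, so it is attained.
Therefore sup(S) = 11/3.

11/3


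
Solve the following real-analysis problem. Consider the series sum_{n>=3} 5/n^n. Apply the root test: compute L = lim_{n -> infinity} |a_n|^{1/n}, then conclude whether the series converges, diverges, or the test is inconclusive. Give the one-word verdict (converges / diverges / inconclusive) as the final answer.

Let a_n denote the general term. Form |a_n|^(1/n) and simplify:
|a_n|^(1/n) = 5^(1/n)/n
Take the limit as n -> infinity: L = 0.
Since L = 0 < 1, the root test implies convergence.

converges
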